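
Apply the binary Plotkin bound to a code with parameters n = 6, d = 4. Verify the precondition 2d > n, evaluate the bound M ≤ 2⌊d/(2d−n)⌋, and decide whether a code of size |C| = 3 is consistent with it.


Plotkin bound M ≤ 4; given |C| = 3 ≤ bound (satisfied).

Check applicability: 2d = 8, n = 6.
2d − n = 2 > 0, so Plotkin applies.
Compute d/(2d−n) = 4/2 ≈ 2.0000.
⌊d/(2d−n)⌋ = 2.
Plotkin bound: M ≤ 2·2 = 4.
Given |C| = 3, check: satisfied.
This |C| is below the Plotkin bound.


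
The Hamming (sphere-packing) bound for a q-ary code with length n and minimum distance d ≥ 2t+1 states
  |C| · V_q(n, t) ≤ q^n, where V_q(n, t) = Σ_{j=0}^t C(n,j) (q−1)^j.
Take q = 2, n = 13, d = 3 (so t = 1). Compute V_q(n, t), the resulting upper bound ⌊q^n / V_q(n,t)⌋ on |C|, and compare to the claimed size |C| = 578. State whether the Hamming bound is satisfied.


V_q(n, t) = 14, q^n = 8192, Hamming bound = 585, |C| = 578 ≤ bound (satisfied).

Step 1: Compute V_q(n, t) = Σ_{j=0}^1 C(n, j) (q−1)^j.
  j = 0: C(13,0)·(1)^0 = 1·1 = 1.
  j = 1: C(13,1)·(1)^1 = 13·1 = 13.
  V_q(n, t) = 1 + 13 = 14.
Step 2: q^n = 2^13 = 8192.
Step 3: Hamming bound ⌊q^n / V_q(n,t)⌋ = ⌊8192/14⌋ = 585.
Step 4: Compare |C| = 578 to 585: satisfied.
The claimed |C| lies below the Hamming bound.


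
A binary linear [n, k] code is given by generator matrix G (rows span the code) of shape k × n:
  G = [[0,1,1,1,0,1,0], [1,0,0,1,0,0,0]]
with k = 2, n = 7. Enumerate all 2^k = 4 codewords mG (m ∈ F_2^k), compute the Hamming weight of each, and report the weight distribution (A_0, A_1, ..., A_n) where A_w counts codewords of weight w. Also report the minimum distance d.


Weight distribution: A_0 = 1, A_2 = 1, A_4 = 2. Minimum distance d = 2.

Enumerate all 2^2 = 4 messages m ∈ F_2^2.
For each, compute codeword c = mG in F_2^7, then tally its weight.
  m = 00 → c = 0000000, weight = 0.
  m = 10 → c = 0111010, weight = 4.
  m = 01 → c = 1001000, weight = 2.
  m = 11 → c = 1110010, weight = 4.
Tally weights:
  weight 0: 1 codewords.
  weight 2: 1 codewords.
  weight 4: 2 codewords.
Minimum distance d = smallest w > 0 with A_w > 0 = 2.
Sanity: Σ A_w = 4 = 2^2 = 4 ✓.


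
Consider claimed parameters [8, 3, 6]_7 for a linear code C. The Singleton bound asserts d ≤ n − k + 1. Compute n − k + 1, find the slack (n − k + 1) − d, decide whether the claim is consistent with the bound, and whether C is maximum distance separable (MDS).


Singleton RHS = n − k + 1 = 6, slack = 0, bound satisfied, MDS.

Singleton bound: d ≤ n − k + 1.
Here n = 8, k = 3, so n − k + 1 = 6.
Given d = 6, check d ≤ 6: YES.
Slack = (n − k + 1) − d = 0.
The code is MDS (slack = 0).
Description: the claimed parameters are [8, 3, 6]_7; such a code would be MDS (meets Singleton bound).


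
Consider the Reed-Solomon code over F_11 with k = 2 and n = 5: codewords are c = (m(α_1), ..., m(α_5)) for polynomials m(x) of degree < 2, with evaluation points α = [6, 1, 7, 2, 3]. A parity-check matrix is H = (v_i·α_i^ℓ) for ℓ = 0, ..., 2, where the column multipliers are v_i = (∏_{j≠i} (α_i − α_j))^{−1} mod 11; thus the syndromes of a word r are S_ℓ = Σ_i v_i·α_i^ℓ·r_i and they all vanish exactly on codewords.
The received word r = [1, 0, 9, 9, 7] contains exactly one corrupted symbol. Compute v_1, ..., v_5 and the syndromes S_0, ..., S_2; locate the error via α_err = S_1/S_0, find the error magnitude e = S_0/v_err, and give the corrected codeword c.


S = (1, 7, 5), error at position 3, error magnitude e = 10, c = [1, 0, 10, 9, 7].

Step 1: column multipliers v_i = (∏_{j≠i}(α_i − α_j))^{−1} mod 11.
  i = 1 (α = 6): (6−1)(6−7)(6−2)(6−3) = 5·(−1)·4·3 = −60 ≡ 6, so v_1 = 6^{−1} = 2 (mod 11).
  i = 2 (α = 1): (1−6)(1−7)(1−2)(1−3) = (−5)·(−6)·(−1)·(−2) = 60 ≡ 5, so v_2 = 5^{−1} = 9 (mod 11).
  i = 3 (α = 7): (7−6)(7−1)(7−2)(7−3) = 1·6·5·4 = 120 ≡ 10, so v_3 = 10^{−1} = 10 (mod 11).
  i = 4 (α = 2): (2−6)(2−1)(2−7)(2−3) = (−4)·1·(−5)·(−1) = −20 ≡ 2, so v_4 = 2^{−1} = 6 (mod 11).
  i = 5 (α = 3): (3−6)(3−1)(3−7)(3−2) = (−3)·2·(−4)·1 = 24 ≡ 2, so v_5 = 2^{−1} = 6 (mod 11).
  v = [2, 9, 10, 6, 6].
Step 2: syndromes of r = [1, 0, 9, 9, 7] (all sums mod 11).
  S_0 = Σ v_i r_i = 2·1 + 9·0 + 10·9 + 6·9 + 6·7 = 188 ≡ 1.
  S_1 = Σ v_i α_i r_i = 2·6·1 + 9·1·0 + 10·7·9 + 6·2·9 + 6·3·7 = 876 ≡ 7.
  α_i^2 mod 11 = [3, 1, 5, 4, 9].
  S_2 = Σ v_i α_i^2 r_i = 2·3·1 + 9·1·0 + 10·5·9 + 6·4·9 + 6·9·7 = 1050 ≡ 5.
  S = (1, 7, 5) ≠ 0, so r is not a codeword (an error is present).
Step 3: locate the error. For a single error e at position i, S_ℓ = v_i·e·α_i^ℓ, so α_err = S_1/S_0.
  S_0^{−1} = 1^{−1} = 1 (mod 11), so α_err = 7·1 = 7 ≡ 7 = α_3. Error position i = 3.
  Consistency check: S_2/S_1 = 5·8 = 40 ≡ 7 = α_err ✓ (single-error assumption holds).
Step 4: error magnitude e = S_0/v_3 = S_0·∏_{j≠3}(α_3 − α_j) = 1·10 = 10 ≡ 10 (mod 11).
Step 5: correct position 3: c_3 = r_3 − e = 9 − 10 ≡ 10 (mod 11). Hence c = [1, 0, 10, 9, 7].
  Check: interpolating c through the α_i gives m(x) = 2 + 9·x (degree < 2) with m(α_i) = c_i for every i, so c is indeed a codeword.


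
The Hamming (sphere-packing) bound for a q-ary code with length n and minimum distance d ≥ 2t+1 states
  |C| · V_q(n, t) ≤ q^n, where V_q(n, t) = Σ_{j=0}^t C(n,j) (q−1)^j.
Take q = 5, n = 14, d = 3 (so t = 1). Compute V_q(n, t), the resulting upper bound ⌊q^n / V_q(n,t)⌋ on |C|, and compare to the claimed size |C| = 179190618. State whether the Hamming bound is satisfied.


V_q(n, t) = 57, q^n = 6103515625, Hamming bound = 107079221, |C| = 179190618 > bound (violated).

Step 1: Compute V_q(n, t) = Σ_{j=0}^1 C(n, j) (q−1)^j.
  j = 0: C(14,0)·(4)^0 = 1·1 = 1.
  j = 1: C(14,1)·(4)^1 = 14·4 = 56.
  V_q(n, t) = 1 + 56 = 57.
Step 2: q^n = 5^14 = 6103515625.
Step 3: Hamming bound ⌊q^n / V_q(n,t)⌋ = ⌊6103515625/57⌋ = 107079221.
Step 4: Compare |C| = 179190618 to 107079221: violated.
The claimed |C| lies above the Hamming bound, so no 5-ary code of length 14 with d ≥ 3 can have 179190618 codewords.


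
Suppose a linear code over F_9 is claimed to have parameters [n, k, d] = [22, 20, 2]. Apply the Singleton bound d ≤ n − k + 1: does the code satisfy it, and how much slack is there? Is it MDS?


Singleton RHS = n − k + 1 = 3, slack = 1, bound satisfied, not MDS.

Singleton bound: d ≤ n − k + 1.
Here n = 22, k = 20, so n − k + 1 = 3.
Given d = 2, check d ≤ 3: YES.
Slack = (n − k + 1) − d = 1.
The code is NOT MDS (slack = 1 > 0).
Description: the claimed parameters are [22, 20, 2]_9; such a code would be non-MDS.


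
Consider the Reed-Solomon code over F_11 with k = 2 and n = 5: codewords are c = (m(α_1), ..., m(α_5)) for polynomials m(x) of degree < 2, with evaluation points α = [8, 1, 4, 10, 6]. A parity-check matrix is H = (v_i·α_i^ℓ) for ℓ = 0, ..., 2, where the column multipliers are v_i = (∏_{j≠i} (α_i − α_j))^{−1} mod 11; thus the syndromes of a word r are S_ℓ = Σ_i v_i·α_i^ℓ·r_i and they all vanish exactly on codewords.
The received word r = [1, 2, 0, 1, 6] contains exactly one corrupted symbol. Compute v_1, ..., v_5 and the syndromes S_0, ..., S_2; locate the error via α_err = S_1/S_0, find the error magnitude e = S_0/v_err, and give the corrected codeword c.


S = (9, 2, 9), error at position 4, error magnitude e = 5, c = [1, 2, 0, 7, 6].

Step 1: column multipliers v_i = (∏_{j≠i}(α_i − α_j))^{−1} mod 11.
  i = 1 (α = 8): (8−1)(8−4)(8−10)(8−6) = 7·4·(−2)·2 = −112 ≡ 9, so v_1 = 9^{−1} = 5 (mod 11).
  i = 2 (α = 1): (1−8)(1−4)(1−10)(1−6) = (−7)·(−3)·(−9)·(−5) = 945 ≡ 10, so v_2 = 10^{−1} = 10 (mod 11).
  i = 3 (α = 4): (4−8)(4−1)(4−10)(4−6) = (−4)·3·(−6)·(−2) = −144 ≡ 10, so v_3 = 10^{−1} = 10 (mod 11).
  i = 4 (α = 10): (10−8)(10−1)(10−4)(10−6) = 2·9·6·4 = 432 ≡ 3, so v_4 = 3^{−1} = 4 (mod 11).
  i = 5 (α = 6): (6−8)(6−1)(6−4)(6−10) = (−2)·5·2·(−4) = 80 ≡ 3, so v_5 = 3^{−1} = 4 (mod 11).
  v = [5, 10, 10, 4, 4].
Step 2: syndromes of r = [1, 2, 0, 1, 6] (all sums mod 11).
  S_0 = Σ v_i r_i = 5·1 + 10·2 + 10·0 + 4·1 + 4·6 = 53 ≡ 9.
  S_1 = Σ v_i α_i r_i = 5·8·1 + 10·1·2 + 10·4·0 + 4·10·1 + 4·6·6 = 244 ≡ 2.
  α_i^2 mod 11 = [9, 1, 5, 1, 3].
  S_2 = Σ v_i α_i^2 r_i = 5·9·1 + 10·1·2 + 10·5·0 + 4·1·1 + 4·3·6 = 141 ≡ 9.
  S = (9, 2, 9) ≠ 0, so r is not a codeword (an error is present).
Step 3: locate the error. For a single error e at position i, S_ℓ = v_i·e·α_i^ℓ, so α_err = S_1/S_0.
  S_0^{−1} = 9^{−1} = 5 (mod 11), so α_err = 2·5 = 10 ≡ 10 = α_4. Error position i = 4.
  Consistency check: S_2/S_1 = 9·6 = 54 ≡ 10 = α_err ✓ (single-error assumption holds).
Step 4: error magnitude e = S_0/v_4 = S_0·∏_{j≠4}(α_4 − α_j) = 9·3 = 27 ≡ 5 (mod 11).
Step 5: correct position 4: c_4 = r_4 − e = 1 − 5 ≡ 7 (mod 11). Hence c = [1, 2, 0, 7, 6].
  Check: interpolating c through the α_i gives m(x) = 10 + 3·x (degree < 2) with m(α_i) = c_i for every i, so c is indeed a codeword.


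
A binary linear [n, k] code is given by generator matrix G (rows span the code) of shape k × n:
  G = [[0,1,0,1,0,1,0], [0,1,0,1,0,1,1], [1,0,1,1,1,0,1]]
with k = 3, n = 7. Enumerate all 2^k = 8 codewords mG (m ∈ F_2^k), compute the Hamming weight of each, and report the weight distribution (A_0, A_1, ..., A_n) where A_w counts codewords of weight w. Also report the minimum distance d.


Weight distribution: A_0 = 1, A_1 = 1, A_3 = 1, A_4 = 2, A_5 = 2, A_6 = 1. Minimum distance d = 1.

Enumerate all 2^3 = 8 messages m ∈ F_2^3.
For each, compute codeword c = mG in F_2^7, then tally its weight.
  m = 000 → c = 0000000, weight = 0.
  m = 100 → c = 0101010, weight = 3.
  m = 010 → c = 0101011, weight = 4.
  m = 110 → c = 0000001, weight = 1.
  m = 001 → c = 1011101, weight = 5.
  m = 101 → c = 1110111, weight = 6.
  m = 011 → c = 1110110, weight = 5.
  m = 111 → c = 1011100, weight = 4.
Tally weights:
  weight 0: 1 codewords.
  weight 1: 1 codewords.
  weight 3: 1 codewords.
  weight 4: 2 codewords.
  weight 5: 2 codewords.
  weight 6: 1 codewords.
Minimum distance d = smallest w > 0 with A_w > 0 = 1.
Sanity: Σ A_w = 8 = 2^3 = 8 ✓.


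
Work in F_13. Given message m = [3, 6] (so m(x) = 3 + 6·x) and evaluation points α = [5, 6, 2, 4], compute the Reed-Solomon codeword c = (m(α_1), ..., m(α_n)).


c = [7, 0, 2, 1]

Message polynomial: m(x) = 3 + 6·x (mod 13).
For each evaluation point α_i, compute m(α_i) mod 13:
  α_1 = 5: Horner steps 6 → 7, so m(5) = 7.
  α_2 = 6: Horner steps 6 → 0, so m(6) = 0.
  α_3 = 2: Horner steps 6 → 2, so m(2) = 2.
  α_4 = 4: Horner steps 6 → 1, so m(4) = 1.
Codeword c = [7, 0, 2, 1] ∈ F_13^4.


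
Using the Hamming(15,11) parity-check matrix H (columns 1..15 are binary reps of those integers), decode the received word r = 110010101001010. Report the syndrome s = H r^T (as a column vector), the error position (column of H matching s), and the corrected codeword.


s = (1, 0, 1, 0)^T, error position = 10, corrected codeword c = 110010101101010

Compute s = H r^T mod 2 one row at a time:
  s_1 = 0 + 1 + 0 + 0 + 1 + 0 + 1 + 0 = 3 ≡ 1 (mod 2).
  s_2 = 0 + 1 + 0 + 1 + 1 + 0 + 1 + 0 = 4 ≡ 0 (mod 2).
  s_3 = 1 + 0 + 0 + 1 + 0 + 0 + 1 + 0 = 3 ≡ 1 (mod 2).
  s_4 = 1 + 0 + 1 + 1 + 1 + 0 + 0 + 0 = 4 ≡ 0 (mod 2).
s = (1, 0, 1, 0)^T — this equals column 10 of H (binary 1010), so error is at position 10.
Correct: flip bit 10 of r = 110010101001010 to get c = 110010101101010.


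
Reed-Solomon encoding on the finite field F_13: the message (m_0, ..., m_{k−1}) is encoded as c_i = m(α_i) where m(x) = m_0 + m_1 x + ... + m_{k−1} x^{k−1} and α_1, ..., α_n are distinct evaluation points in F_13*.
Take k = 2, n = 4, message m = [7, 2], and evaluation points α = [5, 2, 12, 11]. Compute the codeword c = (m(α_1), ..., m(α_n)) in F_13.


c = [4, 11, 5, 3]

Message polynomial: m(x) = 7 + 2·x (mod 13).
For each evaluation point α_i, compute m(α_i) mod 13:
  α_1 = 5: Horner steps 2 → 4, so m(5) = 4.
  α_2 = 2: Horner steps 2 → 11, so m(2) = 11.
  α_3 = 12: Horner steps 2 → 5, so m(12) = 5.
  α_4 = 11: Horner steps 2 → 3, so m(11) = 3.
Codeword c = [4, 11, 5, 3] ∈ F_13^4.


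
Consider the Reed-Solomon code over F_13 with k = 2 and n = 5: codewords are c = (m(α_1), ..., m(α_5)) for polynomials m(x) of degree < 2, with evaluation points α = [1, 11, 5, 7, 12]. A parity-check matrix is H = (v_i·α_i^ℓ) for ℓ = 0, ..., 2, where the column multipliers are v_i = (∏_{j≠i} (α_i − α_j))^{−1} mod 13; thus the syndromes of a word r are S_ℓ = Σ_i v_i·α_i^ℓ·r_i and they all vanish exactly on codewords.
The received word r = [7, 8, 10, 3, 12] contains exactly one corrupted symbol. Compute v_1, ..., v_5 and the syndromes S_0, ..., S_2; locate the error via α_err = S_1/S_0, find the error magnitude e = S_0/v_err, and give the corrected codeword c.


S = (4, 2, 1), error at position 4, error magnitude e = 11, c = [7, 8, 10, 5, 12].

Step 1: column multipliers v_i = (∏_{j≠i}(α_i − α_j))^{−1} mod 13.
  i = 1 (α = 1): (1−11)(1−5)(1−7)(1−12) = (−10)·(−4)·(−6)·(−11) = 2640 ≡ 1, so v_1 = 1^{−1} = 1 (mod 13).
  i = 2 (α = 11): (11−1)(11−5)(11−7)(11−12) = 10·6·4·(−1) = −240 ≡ 7, so v_2 = 7^{−1} = 2 (mod 13).
  i = 3 (α = 5): (5−1)(5−11)(5−7)(5−12) = 4·(−6)·(−2)·(−7) = −336 ≡ 2, so v_3 = 2^{−1} = 7 (mod 13).
  i = 4 (α = 7): (7−1)(7−11)(7−5)(7−12) = 6·(−4)·2·(−5) = 240 ≡ 6, so v_4 = 6^{−1} = 11 (mod 13).
  i = 5 (α = 12): (12−1)(12−11)(12−5)(12−7) = 11·1·7·5 = 385 ≡ 8, so v_5 = 8^{−1} = 5 (mod 13).
  v = [1, 2, 7, 11, 5].
Step 2: syndromes of r = [7, 8, 10, 3, 12] (all sums mod 13).
  S_0 = Σ v_i r_i = 1·7 + 2·8 + 7·10 + 11·3 + 5·12 = 186 ≡ 4.
  S_1 = Σ v_i α_i r_i = 1·1·7 + 2·11·8 + 7·5·10 + 11·7·3 + 5·12·12 = 1484 ≡ 2.
  α_i^2 mod 13 = [1, 4, 12, 10, 1].
  S_2 = Σ v_i α_i^2 r_i = 1·1·7 + 2·4·8 + 7·12·10 + 11·10·3 + 5·1·12 = 1301 ≡ 1.
  S = (4, 2, 1) ≠ 0, so r is not a codeword (an error is present).
Step 3: locate the error. For a single error e at position i, S_ℓ = v_i·e·α_i^ℓ, so α_err = S_1/S_0.
  S_0^{−1} = 4^{−1} = 10 (mod 13), so α_err = 2·10 = 20 ≡ 7 = α_4. Error position i = 4.
  Consistency check: S_2/S_1 = 1·7 = 7 ≡ 7 = α_err ✓ (single-error assumption holds).
Step 4: error magnitude e = S_0/v_4 = S_0·∏_{j≠4}(α_4 − α_j) = 4·6 = 24 ≡ 11 (mod 13).
Step 5: correct position 4: c_4 = r_4 − e = 3 − 11 ≡ 5 (mod 13). Hence c = [7, 8, 10, 5, 12].
  Check: interpolating c through the α_i gives m(x) = 3 + 4·x (degree < 2) with m(α_i) = c_i for every i, so c is indeed a codeword.


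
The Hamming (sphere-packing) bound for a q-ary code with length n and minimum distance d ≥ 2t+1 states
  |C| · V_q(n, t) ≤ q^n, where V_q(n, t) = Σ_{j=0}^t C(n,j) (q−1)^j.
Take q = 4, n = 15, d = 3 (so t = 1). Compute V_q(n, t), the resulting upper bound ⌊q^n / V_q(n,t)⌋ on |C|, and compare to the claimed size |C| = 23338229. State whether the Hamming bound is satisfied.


V_q(n, t) = 46, q^n = 1073741824, Hamming bound = 23342213, |C| = 23338229 ≤ bound (satisfied).

Step 1: Compute V_q(n, t) = Σ_{j=0}^1 C(n, j) (q−1)^j.
  j = 0: C(15,0)·(3)^0 = 1·1 = 1.
  j = 1: C(15,1)·(3)^1 = 15·3 = 45.
  V_q(n, t) = 1 + 45 = 46.
Step 2: q^n = 4^15 = 1073741824.
Step 3: Hamming bound ⌊q^n / V_q(n,t)⌋ = ⌊1073741824/46⌋ = 23342213.
Step 4: Compare |C| = 23338229 to 23342213: satisfied.
The claimed |C| lies below the Hamming bound.


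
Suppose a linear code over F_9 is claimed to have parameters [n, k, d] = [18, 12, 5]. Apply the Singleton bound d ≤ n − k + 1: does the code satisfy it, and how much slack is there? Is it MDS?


Singleton RHS = n − k + 1 = 7, slack = 2, bound satisfied, not MDS.

Singleton bound: d ≤ n − k + 1.
Here n = 18, k = 12, so n − k + 1 = 7.
Given d = 5, check d ≤ 7: YES.
Slack = (n − k + 1) − d = 2.
The code is NOT MDS (slack = 2 > 0).
Description: the claimed parameters are [18, 12, 5]_9; such a code would be non-MDS.


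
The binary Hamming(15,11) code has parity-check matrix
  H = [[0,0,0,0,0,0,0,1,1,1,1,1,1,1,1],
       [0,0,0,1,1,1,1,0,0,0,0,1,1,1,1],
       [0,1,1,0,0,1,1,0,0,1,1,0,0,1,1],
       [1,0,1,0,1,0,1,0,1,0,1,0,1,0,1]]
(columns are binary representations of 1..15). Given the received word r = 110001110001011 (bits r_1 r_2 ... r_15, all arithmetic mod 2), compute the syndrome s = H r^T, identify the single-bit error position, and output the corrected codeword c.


s = (0, 1, 1, 1)^T, error position = 7, corrected codeword c = 110001010001011

Compute s = H r^T mod 2 one row at a time:
  s_1 = 1 + 0 + 0 + 0 + 1 + 0 + 1 + 1 = 4 ≡ 0 (mod 2).
  s_2 = 0 + 0 + 1 + 1 + 1 + 0 + 1 + 1 = 5 ≡ 1 (mod 2).
  s_3 = 1 + 0 + 1 + 1 + 0 + 0 + 1 + 1 = 5 ≡ 1 (mod 2).
  s_4 = 1 + 0 + 0 + 1 + 0 + 0 + 0 + 1 = 3 ≡ 1 (mod 2).
s = (0, 1, 1, 1)^T — this equals column 7 of H (binary 0111), so error is at position 7.
Correct: flip bit 7 of r = 110001110001011 to get c = 110001010001011.


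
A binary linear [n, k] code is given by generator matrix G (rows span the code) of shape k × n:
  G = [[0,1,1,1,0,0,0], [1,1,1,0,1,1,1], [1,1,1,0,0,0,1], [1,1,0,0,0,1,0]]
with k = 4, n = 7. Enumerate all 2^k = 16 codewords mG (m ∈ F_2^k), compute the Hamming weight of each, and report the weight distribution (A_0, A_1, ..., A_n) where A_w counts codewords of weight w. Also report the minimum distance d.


Weight distribution: A_0 = 1, A_2 = 1, A_3 = 6, A_4 = 5, A_5 = 2, A_6 = 1. Minimum distance d = 2.

Enumerate all 2^4 = 16 messages m ∈ F_2^4.
For each, compute codeword c = mG in F_2^7, then tally its weight.
  m = 0000 → c = 0000000, weight = 0.
  m = 1000 → c = 0111000, weight = 3.
  m = 0100 → c = 1110111, weight = 6.
  m = 1100 → c = 1001111, weight = 5.
  m = 0010 → c = 1110001, weight = 4.
  m = 1010 → c = 1001001, weight = 3.
  m = 0110 → c = 0000110, weight = 2.
  m = 1110 → c = 0111110, weight = 5.
  m = 0001 → c = 1100010, weight = 3.
  m = 1001 → c = 1011010, weight = 4.
  m = 0101 → c = 0010101, weight = 3.
  m = 1101 → c = 0101101, weight = 4.
  m = 0011 → c = 0010011, weight = 3.
  m = 1011 → c = 0101011, weight = 4.
  m = 0111 → c = 1100100, weight = 3.
  m = 1111 → c = 1011100, weight = 4.
Tally weights:
  weight 0: 1 codewords.
  weight 2: 1 codewords.
  weight 3: 6 codewords.
  weight 4: 5 codewords.
  weight 5: 2 codewords.
  weight 6: 1 codewords.
Minimum distance d = smallest w > 0 with A_w > 0 = 2.
Sanity: Σ A_w = 16 = 2^4 = 16 ✓.


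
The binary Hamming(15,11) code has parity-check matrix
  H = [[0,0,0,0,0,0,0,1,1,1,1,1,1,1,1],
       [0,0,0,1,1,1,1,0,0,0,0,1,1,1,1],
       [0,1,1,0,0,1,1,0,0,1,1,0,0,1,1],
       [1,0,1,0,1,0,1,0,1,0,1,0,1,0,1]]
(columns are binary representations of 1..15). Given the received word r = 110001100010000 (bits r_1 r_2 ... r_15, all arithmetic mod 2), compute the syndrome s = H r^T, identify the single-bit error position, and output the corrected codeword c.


s = (1, 0, 0, 1)^T, error position = 9, corrected codeword c = 110001101010000

Compute s = H r^T mod 2 one row at a time:
  s_1 = 0 + 0 + 0 + 1 + 0 + 0 + 0 + 0 = 1 ≡ 1 (mod 2).
  s_2 = 0 + 0 + 1 + 1 + 0 + 0 + 0 + 0 = 2 ≡ 0 (mod 2).
  s_3 = 1 + 0 + 1 + 1 + 0 + 1 + 0 + 0 = 4 ≡ 0 (mod 2).
  s_4 = 1 + 0 + 0 + 1 + 0 + 1 + 0 + 0 = 3 ≡ 1 (mod 2).
s = (1, 0, 0, 1)^T — this equals column 9 of H (binary 1001), so error is at position 9.
Correct: flip bit 9 of r = 110001100010000 to get c = 110001101010000.


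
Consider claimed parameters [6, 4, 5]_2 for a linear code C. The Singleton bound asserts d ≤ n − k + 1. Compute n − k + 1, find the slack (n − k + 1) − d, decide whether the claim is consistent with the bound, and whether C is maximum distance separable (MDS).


Singleton RHS = n − k + 1 = 3, slack = -2, bound violated (no such code; not MDS).

Singleton bound: d ≤ n − k + 1.
Here n = 6, k = 4, so n − k + 1 = 3.
Given d = 5, check d ≤ 3: NO.
Slack = (n − k + 1) − d = -2.
The slack is negative: d = 5 exceeds n − k + 1 = 3 by 2, so the Singleton bound is violated and no linear [6, 4, 5]_2 code can exist. In particular it is not MDS (MDS requires d = n − k + 1 exactly).
Description: the claimed parameters are [6, 4, 5]_2; such a code would be impossible (violates the Singleton bound).


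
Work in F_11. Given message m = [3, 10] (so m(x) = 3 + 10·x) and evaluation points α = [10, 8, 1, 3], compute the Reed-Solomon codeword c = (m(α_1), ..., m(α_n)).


c = [4, 6, 2, 0]

Message polynomial: m(x) = 3 + 10·x (mod 11).
For each evaluation point α_i, compute m(α_i) mod 11:
  α_1 = 10: Horner steps 10 → 4, so m(10) = 4.
  α_2 = 8: Horner steps 10 → 6, so m(8) = 6.
  α_3 = 1: Horner steps 10 → 2, so m(1) = 2.
  α_4 = 3: Horner steps 10 → 0, so m(3) = 0.
Codeword c = [4, 6, 2, 0] ∈ F_11^4.


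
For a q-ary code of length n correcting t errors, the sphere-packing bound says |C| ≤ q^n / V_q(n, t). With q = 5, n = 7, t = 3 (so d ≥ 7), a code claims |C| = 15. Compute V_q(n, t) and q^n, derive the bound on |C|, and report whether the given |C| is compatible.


V_q(n, t) = 2605, q^n = 78125, Hamming bound = 29, |C| = 15 ≤ bound (satisfied).

Step 1: Compute V_q(n, t) = Σ_{j=0}^3 C(n, j) (q−1)^j.
  j = 0: C(7,0)·(4)^0 = 1·1 = 1.
  j = 1: C(7,1)·(4)^1 = 7·4 = 28.
  j = 2: C(7,2)·(4)^2 = 21·16 = 336.
  j = 3: C(7,3)·(4)^3 = 35·64 = 2240.
  V_q(n, t) = 1 + 28 + 336 + 2240 = 2605.
Step 2: q^n = 5^7 = 78125.
Step 3: Hamming bound ⌊q^n / V_q(n,t)⌋ = ⌊78125/2605⌋ = 29.
Step 4: Compare |C| = 15 to 29: satisfied.
The claimed |C| lies below the Hamming bound.


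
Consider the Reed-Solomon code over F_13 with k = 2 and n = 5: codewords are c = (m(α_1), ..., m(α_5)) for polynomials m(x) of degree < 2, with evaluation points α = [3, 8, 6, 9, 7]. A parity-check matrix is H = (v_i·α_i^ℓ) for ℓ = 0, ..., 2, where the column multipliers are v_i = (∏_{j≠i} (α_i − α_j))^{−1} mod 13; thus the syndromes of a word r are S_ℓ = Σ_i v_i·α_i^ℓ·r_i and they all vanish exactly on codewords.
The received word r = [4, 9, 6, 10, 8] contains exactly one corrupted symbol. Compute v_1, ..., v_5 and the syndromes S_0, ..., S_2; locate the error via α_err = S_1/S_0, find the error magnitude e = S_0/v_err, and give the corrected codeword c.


S = (8, 9, 2), error at position 3, error magnitude e = 12, c = [4, 9, 7, 10, 8].

Step 1: column multipliers v_i = (∏_{j≠i}(α_i − α_j))^{−1} mod 13.
  i = 1 (α = 3): (3−8)(3−6)(3−9)(3−7) = (−5)·(−3)·(−6)·(−4) = 360 ≡ 9, so v_1 = 9^{−1} = 3 (mod 13).
  i = 2 (α = 8): (8−3)(8−6)(8−9)(8−7) = 5·2·(−1)·1 = −10 ≡ 3, so v_2 = 3^{−1} = 9 (mod 13).
  i = 3 (α = 6): (6−3)(6−8)(6−9)(6−7) = 3·(−2)·(−3)·(−1) = −18 ≡ 8, so v_3 = 8^{−1} = 5 (mod 13).
  i = 4 (α = 9): (9−3)(9−8)(9−6)(9−7) = 6·1·3·2 = 36 ≡ 10, so v_4 = 10^{−1} = 4 (mod 13).
  i = 5 (α = 7): (7−3)(7−8)(7−6)(7−9) = 4·(−1)·1·(−2) = 8 ≡ 8, so v_5 = 8^{−1} = 5 (mod 13).
  v = [3, 9, 5, 4, 5].
Step 2: syndromes of r = [4, 9, 6, 10, 8] (all sums mod 13).
  S_0 = Σ v_i r_i = 3·4 + 9·9 + 5·6 + 4·10 + 5·8 = 203 ≡ 8.
  S_1 = Σ v_i α_i r_i = 3·3·4 + 9·8·9 + 5·6·6 + 4·9·10 + 5·7·8 = 1504 ≡ 9.
  α_i^2 mod 13 = [9, 12, 10, 3, 10].
  S_2 = Σ v_i α_i^2 r_i = 3·9·4 + 9·12·9 + 5·10·6 + 4·3·10 + 5·10·8 = 1900 ≡ 2.
  S = (8, 9, 2) ≠ 0, so r is not a codeword (an error is present).
Step 3: locate the error. For a single error e at position i, S_ℓ = v_i·e·α_i^ℓ, so α_err = S_1/S_0.
  S_0^{−1} = 8^{−1} = 5 (mod 13), so α_err = 9·5 = 45 ≡ 6 = α_3. Error position i = 3.
  Consistency check: S_2/S_1 = 2·3 = 6 ≡ 6 = α_err ✓ (single-error assumption holds).
Step 4: error magnitude e = S_0/v_3 = S_0·∏_{j≠3}(α_3 − α_j) = 8·8 = 64 ≡ 12 (mod 13).
Step 5: correct position 3: c_3 = r_3 − e = 6 − 12 ≡ 7 (mod 13). Hence c = [4, 9, 7, 10, 8].
  Check: interpolating c through the α_i gives m(x) = 1 + 1·x (degree < 2) with m(α_i) = c_i for every i, so c is indeed a codeword.


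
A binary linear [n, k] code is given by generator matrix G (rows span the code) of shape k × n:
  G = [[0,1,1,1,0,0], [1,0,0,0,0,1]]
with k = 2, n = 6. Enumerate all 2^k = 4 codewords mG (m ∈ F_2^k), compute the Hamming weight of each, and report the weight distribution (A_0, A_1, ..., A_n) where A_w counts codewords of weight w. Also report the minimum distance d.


Weight distribution: A_0 = 1, A_2 = 1, A_3 = 1, A_5 = 1. Minimum distance d = 2.

Enumerate all 2^2 = 4 messages m ∈ F_2^2.
For each, compute codeword c = mG in F_2^6, then tally its weight.
  m = 00 → c = 000000, weight = 0.
  m = 10 → c = 011100, weight = 3.
  m = 01 → c = 100001, weight = 2.
  m = 11 → c = 111101, weight = 5.
Tally weights:
  weight 0: 1 codewords.
  weight 2: 1 codewords.
  weight 3: 1 codewords.
  weight 5: 1 codewords.
Minimum distance d = smallest w > 0 with A_w > 0 = 2.
Sanity: Σ A_w = 4 = 2^2 = 4 ✓.


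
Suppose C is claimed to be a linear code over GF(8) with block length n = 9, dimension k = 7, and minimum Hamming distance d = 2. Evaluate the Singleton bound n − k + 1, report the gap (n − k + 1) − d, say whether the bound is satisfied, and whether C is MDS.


Singleton RHS = n − k + 1 = 3, slack = 1, bound satisfied, not MDS.

Singleton bound: d ≤ n − k + 1.
Here n = 9, k = 7, so n − k + 1 = 3.
Given d = 2, check d ≤ 3: YES.
Slack = (n − k + 1) − d = 1.
The code is NOT MDS (slack = 1 > 0).
Description: the claimed parameters are [9, 7, 2]_8; such a code would be non-MDS.


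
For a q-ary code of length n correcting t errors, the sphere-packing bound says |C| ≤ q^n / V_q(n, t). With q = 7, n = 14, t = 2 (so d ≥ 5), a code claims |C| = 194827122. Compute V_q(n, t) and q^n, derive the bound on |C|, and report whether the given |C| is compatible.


V_q(n, t) = 3361, q^n = 678223072849, Hamming bound = 201792047, |C| = 194827122 ≤ bound (satisfied).

Step 1: Compute V_q(n, t) = Σ_{j=0}^2 C(n, j) (q−1)^j.
  j = 0: C(14,0)·(6)^0 = 1·1 = 1.
  j = 1: C(14,1)·(6)^1 = 14·6 = 84.
  j = 2: C(14,2)·(6)^2 = 91·36 = 3276.
  V_q(n, t) = 1 + 84 + 3276 = 3361.
Step 2: q^n = 7^14 = 678223072849.
Step 3: Hamming bound ⌊q^n / V_q(n,t)⌋ = ⌊678223072849/3361⌋ = 201792047.
Step 4: Compare |C| = 194827122 to 201792047: satisfied.
The claimed |C| lies below the Hamming bound.


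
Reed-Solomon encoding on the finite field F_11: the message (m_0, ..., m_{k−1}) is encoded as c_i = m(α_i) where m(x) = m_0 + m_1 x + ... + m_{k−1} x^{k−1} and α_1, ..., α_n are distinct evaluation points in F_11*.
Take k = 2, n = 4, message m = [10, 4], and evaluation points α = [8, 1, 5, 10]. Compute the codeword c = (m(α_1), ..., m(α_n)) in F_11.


c = [9, 3, 8, 6]

Message polynomial: m(x) = 10 + 4·x (mod 11).
For each evaluation point α_i, compute m(α_i) mod 11:
  α_1 = 8: Horner steps 4 → 9, so m(8) = 9.
  α_2 = 1: Horner steps 4 → 3, so m(1) = 3.
  α_3 = 5: Horner steps 4 → 8, so m(5) = 8.
  α_4 = 10: Horner steps 4 → 6, so m(10) = 6.
Codeword c = [9, 3, 8, 6] ∈ F_11^4.


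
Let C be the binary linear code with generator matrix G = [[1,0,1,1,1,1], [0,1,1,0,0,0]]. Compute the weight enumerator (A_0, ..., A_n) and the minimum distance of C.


Weight distribution: A_0 = 1, A_2 = 1, A_5 = 2. Minimum distance d = 2.

Enumerate all 2^2 = 4 messages m ∈ F_2^2.
For each, compute codeword c = mG in F_2^6, then tally its weight.
  m = 00 → c = 000000, weight = 0.
  m = 10 → c = 101111, weight = 5.
  m = 01 → c = 011000, weight = 2.
  m = 11 → c = 110111, weight = 5.
Tally weights:
  weight 0: 1 codewords.
  weight 2: 1 codewords.
  weight 5: 2 codewords.
Minimum distance d = smallest w > 0 with A_w > 0 = 2.
Sanity: Σ A_w = 4 = 2^2 = 4 ✓.


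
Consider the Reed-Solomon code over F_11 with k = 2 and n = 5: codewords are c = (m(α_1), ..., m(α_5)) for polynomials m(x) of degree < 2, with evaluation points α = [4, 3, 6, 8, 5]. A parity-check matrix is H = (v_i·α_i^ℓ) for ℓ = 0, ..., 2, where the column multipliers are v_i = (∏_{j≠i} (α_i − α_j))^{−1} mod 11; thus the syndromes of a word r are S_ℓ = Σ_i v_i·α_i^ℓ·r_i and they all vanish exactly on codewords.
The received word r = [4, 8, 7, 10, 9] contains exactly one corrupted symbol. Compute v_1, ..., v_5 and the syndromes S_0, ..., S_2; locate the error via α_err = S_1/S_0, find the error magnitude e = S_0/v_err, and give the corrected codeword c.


S = (7, 2, 10), error at position 5, error magnitude e = 9, c = [4, 8, 7, 10, 0].

Step 1: column multipliers v_i = (∏_{j≠i}(α_i − α_j))^{−1} mod 11.
  i = 1 (α = 4): (4−3)(4−6)(4−8)(4−5) = 1·(−2)·(−4)·(−1) = −8 ≡ 3, so v_1 = 3^{−1} = 4 (mod 11).
  i = 2 (α = 3): (3−4)(3−6)(3−8)(3−5) = (−1)·(−3)·(−5)·(−2) = 30 ≡ 8, so v_2 = 8^{−1} = 7 (mod 11).
  i = 3 (α = 6): (6−4)(6−3)(6−8)(6−5) = 2·3·(−2)·1 = −12 ≡ 10, so v_3 = 10^{−1} = 10 (mod 11).
  i = 4 (α = 8): (8−4)(8−3)(8−6)(8−5) = 4·5·2·3 = 120 ≡ 10, so v_4 = 10^{−1} = 10 (mod 11).
  i = 5 (α = 5): (5−4)(5−3)(5−6)(5−8) = 1·2·(−1)·(−3) = 6 ≡ 6, so v_5 = 6^{−1} = 2 (mod 11).
  v = [4, 7, 10, 10, 2].
Step 2: syndromes of r = [4, 8, 7, 10, 9] (all sums mod 11).
  S_0 = Σ v_i r_i = 4·4 + 7·8 + 10·7 + 10·10 + 2·9 = 260 ≡ 7.
  S_1 = Σ v_i α_i r_i = 4·4·4 + 7·3·8 + 10·6·7 + 10·8·10 + 2·5·9 = 1542 ≡ 2.
  α_i^2 mod 11 = [5, 9, 3, 9, 3].
  S_2 = Σ v_i α_i^2 r_i = 4·5·4 + 7·9·8 + 10·3·7 + 10·9·10 + 2·3·9 = 1748 ≡ 10.
  S = (7, 2, 10) ≠ 0, so r is not a codeword (an error is present).
Step 3: locate the error. For a single error e at position i, S_ℓ = v_i·e·α_i^ℓ, so α_err = S_1/S_0.
  S_0^{−1} = 7^{−1} = 8 (mod 11), so α_err = 2·8 = 16 ≡ 5 = α_5. Error position i = 5.
  Consistency check: S_2/S_1 = 10·6 = 60 ≡ 5 = α_err ✓ (single-error assumption holds).
Step 4: error magnitude e = S_0/v_5 = S_0·∏_{j≠5}(α_5 − α_j) = 7·6 = 42 ≡ 9 (mod 11).
Step 5: correct position 5: c_5 = r_5 − e = 9 − 9 ≡ 0 (mod 11). Hence c = [4, 8, 7, 10, 0].
  Check: interpolating c through the α_i gives m(x) = 9 + 7·x (degree < 2) with m(α_i) = c_i for every i, so c is indeed a codeword.


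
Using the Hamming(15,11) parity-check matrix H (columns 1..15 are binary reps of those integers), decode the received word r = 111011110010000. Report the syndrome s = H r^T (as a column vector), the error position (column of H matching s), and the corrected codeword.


s = (0, 1, 1, 1)^T, error position = 7, corrected codeword c = 111011010010000

Compute s = H r^T mod 2 one row at a time:
  s_1 = 1 + 0 + 0 + 1 + 0 + 0 + 0 + 0 = 2 ≡ 0 (mod 2).
  s_2 = 0 + 1 + 1 + 1 + 0 + 0 + 0 + 0 = 3 ≡ 1 (mod 2).
  s_3 = 1 + 1 + 1 + 1 + 0 + 1 + 0 + 0 = 5 ≡ 1 (mod 2).
  s_4 = 1 + 1 + 1 + 1 + 0 + 1 + 0 + 0 = 5 ≡ 1 (mod 2).
s = (0, 1, 1, 1)^T — this equals column 7 of H (binary 0111), so error is at position 7.
Correct: flip bit 7 of r = 111011110010000 to get c = 111011010010000.


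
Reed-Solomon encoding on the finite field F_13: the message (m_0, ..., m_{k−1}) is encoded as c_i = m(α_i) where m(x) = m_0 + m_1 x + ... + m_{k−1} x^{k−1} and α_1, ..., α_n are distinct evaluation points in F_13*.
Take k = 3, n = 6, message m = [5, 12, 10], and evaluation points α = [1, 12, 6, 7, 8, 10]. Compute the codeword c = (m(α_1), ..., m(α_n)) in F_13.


c = [1, 3, 8, 7, 0, 7]

Message polynomial: m(x) = 5 + 12·x + 10·x^2 (mod 13).
For each evaluation point α_i, compute m(α_i) mod 13:
  α_1 = 1: Horner steps 10 → 9 → 1, so m(1) = 1.
  α_2 = 12: Horner steps 10 → 2 → 3, so m(12) = 3.
  α_3 = 6: Horner steps 10 → 7 → 8, so m(6) = 8.
  α_4 = 7: Horner steps 10 → 4 → 7, so m(7) = 7.
  α_5 = 8: Horner steps 10 → 1 → 0, so m(8) = 0.
  α_6 = 10: Horner steps 10 → 8 → 7, so m(10) = 7.
Codeword c = [1, 3, 8, 7, 0, 7] ∈ F_13^6.


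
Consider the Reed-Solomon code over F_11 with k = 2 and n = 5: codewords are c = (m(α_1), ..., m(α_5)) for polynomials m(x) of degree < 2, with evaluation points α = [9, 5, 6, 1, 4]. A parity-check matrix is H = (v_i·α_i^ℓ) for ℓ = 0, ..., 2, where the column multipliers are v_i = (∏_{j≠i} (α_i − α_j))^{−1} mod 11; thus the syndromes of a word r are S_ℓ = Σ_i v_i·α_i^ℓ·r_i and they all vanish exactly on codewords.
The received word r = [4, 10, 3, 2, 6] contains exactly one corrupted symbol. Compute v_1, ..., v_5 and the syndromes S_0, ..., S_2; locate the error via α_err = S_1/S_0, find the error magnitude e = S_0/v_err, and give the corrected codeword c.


S = (9, 9, 9), error at position 4, error magnitude e = 8, c = [4, 10, 3, 5, 6].

Step 1: column multipliers v_i = (∏_{j≠i}(α_i − α_j))^{−1} mod 11.
  i = 1 (α = 9): (9−5)(9−6)(9−1)(9−4) = 4·3·8·5 = 480 ≡ 7, so v_1 = 7^{−1} = 8 (mod 11).
  i = 2 (α = 5): (5−9)(5−6)(5−1)(5−4) = (−4)·(−1)·4·1 = 16 ≡ 5, so v_2 = 5^{−1} = 9 (mod 11).
  i = 3 (α = 6): (6−9)(6−5)(6−1)(6−4) = (−3)·1·5·2 = −30 ≡ 3, so v_3 = 3^{−1} = 4 (mod 11).
  i = 4 (α = 1): (1−9)(1−5)(1−6)(1−4) = (−8)·(−4)·(−5)·(−3) = 480 ≡ 7, so v_4 = 7^{−1} = 8 (mod 11).
  i = 5 (α = 4): (4−9)(4−5)(4−6)(4−1) = (−5)·(−1)·(−2)·3 = −30 ≡ 3, so v_5 = 3^{−1} = 4 (mod 11).
  v = [8, 9, 4, 8, 4].
Step 2: syndromes of r = [4, 10, 3, 2, 6] (all sums mod 11).
  S_0 = Σ v_i r_i = 8·4 + 9·10 + 4·3 + 8·2 + 4·6 = 174 ≡ 9.
  S_1 = Σ v_i α_i r_i = 8·9·4 + 9·5·10 + 4·6·3 + 8·1·2 + 4·4·6 = 922 ≡ 9.
  α_i^2 mod 11 = [4, 3, 3, 1, 5].
  S_2 = Σ v_i α_i^2 r_i = 8·4·4 + 9·3·10 + 4·3·3 + 8·1·2 + 4·5·6 = 570 ≡ 9.
  S = (9, 9, 9) ≠ 0, so r is not a codeword (an error is present).
Step 3: locate the error. For a single error e at position i, S_ℓ = v_i·e·α_i^ℓ, so α_err = S_1/S_0.
  S_0^{−1} = 9^{−1} = 5 (mod 11), so α_err = 9·5 = 45 ≡ 1 = α_4. Error position i = 4.
  Consistency check: S_2/S_1 = 9·5 = 45 ≡ 1 = α_err ✓ (single-error assumption holds).
Step 4: error magnitude e = S_0/v_4 = S_0·∏_{j≠4}(α_4 − α_j) = 9·7 = 63 ≡ 8 (mod 11).
Step 5: correct position 4: c_4 = r_4 − e = 2 − 8 ≡ 5 (mod 11). Hence c = [4, 10, 3, 5, 6].
  Check: interpolating c through the α_i gives m(x) = 1 + 4·x (degree < 2) with m(α_i) = c_i for every i, so c is indeed a codeword.


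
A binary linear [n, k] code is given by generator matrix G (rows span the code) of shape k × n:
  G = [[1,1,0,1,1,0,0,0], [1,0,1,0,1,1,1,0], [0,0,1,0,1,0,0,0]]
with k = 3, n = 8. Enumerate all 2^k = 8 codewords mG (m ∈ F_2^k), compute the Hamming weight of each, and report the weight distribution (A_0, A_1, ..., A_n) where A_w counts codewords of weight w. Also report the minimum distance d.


Weight distribution: A_0 = 1, A_2 = 1, A_3 = 1, A_4 = 2, A_5 = 3. Minimum distance d = 2.

Enumerate all 2^3 = 8 messages m ∈ F_2^3.
For each, compute codeword c = mG in F_2^8, then tally its weight.
  m = 000 → c = 00000000, weight = 0.
  m = 100 → c = 11011000, weight = 4.
  m = 010 → c = 10101110, weight = 5.
  m = 110 → c = 01110110, weight = 5.
  m = 001 → c = 00101000, weight = 2.
  m = 101 → c = 11110000, weight = 4.
  m = 011 → c = 10000110, weight = 3.
  m = 111 → c = 01011110, weight = 5.
Tally weights:
  weight 0: 1 codewords.
  weight 2: 1 codewords.
  weight 3: 1 codewords.
  weight 4: 2 codewords.
  weight 5: 3 codewords.
Minimum distance d = smallest w > 0 with A_w > 0 = 2.
Sanity: Σ A_w = 8 = 2^3 = 8 ✓.


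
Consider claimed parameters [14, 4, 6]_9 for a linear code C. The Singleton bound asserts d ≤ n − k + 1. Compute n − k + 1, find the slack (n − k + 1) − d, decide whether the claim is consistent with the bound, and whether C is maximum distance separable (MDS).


Singleton RHS = n − k + 1 = 11, slack = 5, bound satisfied, not MDS.

Singleton bound: d ≤ n − k + 1.
Here n = 14, k = 4, so n − k + 1 = 11.
Given d = 6, check d ≤ 11: YES.
Slack = (n − k + 1) − d = 5.
The code is NOT MDS (slack = 5 > 0).
Description: the claimed parameters are [14, 4, 6]_9; such a code would be non-MDS.


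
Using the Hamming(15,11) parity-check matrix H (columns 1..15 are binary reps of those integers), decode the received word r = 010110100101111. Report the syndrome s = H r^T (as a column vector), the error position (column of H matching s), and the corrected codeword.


s = (1, 1, 1, 0)^T, error position = 14, corrected codeword c = 010110100101101

Compute s = H r^T mod 2 one row at a time:
  s_1 = 0 + 0 + 1 + 0 + 1 + 1 + 1 + 1 = 5 ≡ 1 (mod 2).
  s_2 = 1 + 1 + 0 + 1 + 1 + 1 + 1 + 1 = 7 ≡ 1 (mod 2).
  s_3 = 1 + 0 + 0 + 1 + 1 + 0 + 1 + 1 = 5 ≡ 1 (mod 2).
  s_4 = 0 + 0 + 1 + 1 + 0 + 0 + 1 + 1 = 4 ≡ 0 (mod 2).
s = (1, 1, 1, 0)^T — this equals column 14 of H (binary 1110), so error is at position 14.
Correct: flip bit 14 of r = 010110100101111 to get c = 010110100101101.


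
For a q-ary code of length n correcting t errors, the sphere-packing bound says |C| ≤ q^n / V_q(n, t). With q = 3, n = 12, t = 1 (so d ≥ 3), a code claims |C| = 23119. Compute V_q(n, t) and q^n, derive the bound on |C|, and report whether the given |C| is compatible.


V_q(n, t) = 25, q^n = 531441, Hamming bound = 21257, |C| = 23119 > bound (violated).

Step 1: Compute V_q(n, t) = Σ_{j=0}^1 C(n, j) (q−1)^j.
  j = 0: C(12,0)·(2)^0 = 1·1 = 1.
  j = 1: C(12,1)·(2)^1 = 12·2 = 24.
  V_q(n, t) = 1 + 24 = 25.
Step 2: q^n = 3^12 = 531441.
Step 3: Hamming bound ⌊q^n / V_q(n,t)⌋ = ⌊531441/25⌋ = 21257.
Step 4: Compare |C| = 23119 to 21257: violated.
The claimed |C| lies above the Hamming bound, so no 3-ary code of length 12 with d ≥ 3 can have 23119 codewords.


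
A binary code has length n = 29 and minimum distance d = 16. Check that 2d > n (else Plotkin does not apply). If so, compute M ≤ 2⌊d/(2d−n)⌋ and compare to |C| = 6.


Plotkin bound M ≤ 10; given |C| = 6 ≤ bound (satisfied).

Check applicability: 2d = 32, n = 29.
2d − n = 3 > 0, so Plotkin applies.
Compute d/(2d−n) = 16/3 ≈ 5.3333.
⌊d/(2d−n)⌋ = 5.
Plotkin bound: M ≤ 2·5 = 10.
Given |C| = 6, check: satisfied.
This |C| is below the Plotkin bound.


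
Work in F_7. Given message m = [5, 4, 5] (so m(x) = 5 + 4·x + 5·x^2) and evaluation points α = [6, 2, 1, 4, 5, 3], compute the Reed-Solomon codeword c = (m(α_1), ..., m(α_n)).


c = [6, 5, 0, 3, 3, 6]

Message polynomial: m(x) = 5 + 4·x + 5·x^2 (mod 7).
For each evaluation point α_i, compute m(α_i) mod 7:
  α_1 = 6: Horner steps 5 → 6 → 6, so m(6) = 6.
  α_2 = 2: Horner steps 5 → 0 → 5, so m(2) = 5.
  α_3 = 1: Horner steps 5 → 2 → 0, so m(1) = 0.
  α_4 = 4: Horner steps 5 → 3 → 3, so m(4) = 3.
  α_5 = 5: Horner steps 5 → 1 → 3, so m(5) = 3.
  α_6 = 3: Horner steps 5 → 5 → 6, so m(3) = 6.
Codeword c = [6, 5, 0, 3, 3, 6] ∈ F_7^6.


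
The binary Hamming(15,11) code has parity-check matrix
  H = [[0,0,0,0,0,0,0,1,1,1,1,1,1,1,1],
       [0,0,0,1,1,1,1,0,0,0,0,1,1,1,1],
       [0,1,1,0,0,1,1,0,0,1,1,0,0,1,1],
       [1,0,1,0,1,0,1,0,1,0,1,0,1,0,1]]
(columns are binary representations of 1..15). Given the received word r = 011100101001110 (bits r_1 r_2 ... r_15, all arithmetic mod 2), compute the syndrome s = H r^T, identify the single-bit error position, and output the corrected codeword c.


s = (0, 1, 0, 0)^T, error position = 4, corrected codeword c = 011000101001110

Compute s = H r^T mod 2 one row at a time:
  s_1 = 0 + 1 + 0 + 0 + 1 + 1 + 1 + 0 = 4 ≡ 0 (mod 2).
  s_2 = 1 + 0 + 0 + 1 + 1 + 1 + 1 + 0 = 5 ≡ 1 (mod 2).
  s_3 = 1 + 1 + 0 + 1 + 0 + 0 + 1 + 0 = 4 ≡ 0 (mod 2).
  s_4 = 0 + 1 + 0 + 1 + 1 + 0 + 1 + 0 = 4 ≡ 0 (mod 2).
s = (0, 1, 0, 0)^T — this equals column 4 of H (binary 0100), so error is at position 4.
Correct: flip bit 4 of r = 011100101001110 to get c = 011000101001110.
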